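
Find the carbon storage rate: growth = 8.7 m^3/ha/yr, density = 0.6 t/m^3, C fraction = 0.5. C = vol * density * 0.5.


C = 8.7 * 0.6 * 0.5 = 2.61 t C/ha/yr

2.61 t C/ha/yr


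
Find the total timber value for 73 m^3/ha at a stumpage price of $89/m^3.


Value = 73 * 89 = $6497/ha

$6497/ha


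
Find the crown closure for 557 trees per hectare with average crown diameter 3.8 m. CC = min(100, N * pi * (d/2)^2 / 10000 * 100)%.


(d/2)^2 = (3.8/2)^2 = 1.9^2 = 3.61
Crown area = 3.141593 * 3.61 = 11.3412 m^2
N * area / 10000 * 100 = 557 * 11.3412 / 10000 * 100 = 63.1705
CC = min(100, 63.1705) = 63.1705 ≈ 63.2%

63.2%


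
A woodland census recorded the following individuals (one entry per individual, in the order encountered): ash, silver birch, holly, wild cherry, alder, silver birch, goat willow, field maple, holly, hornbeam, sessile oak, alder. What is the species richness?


Total individuals logged = 12
Distinct species (count of individuals): ash (1), silver birch (2), holly (2), wild cherry (1), alder (2), goat willow (1), field maple (1), hornbeam (1), sessile oak (1)
Species richness = number of distinct species = 9

9


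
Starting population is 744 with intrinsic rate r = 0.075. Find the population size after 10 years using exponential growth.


r*t = 0.075 * 10 = 0.75
exp(0.75) = 2.11700
N = 744 * 2.11700 = 1575.05 ≈ 1575

1575


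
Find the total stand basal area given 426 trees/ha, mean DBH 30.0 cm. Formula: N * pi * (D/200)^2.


(D/200)^2 = (30.0/200)^2 = 0.15^2 = 0.0225
Individual BA = 3.141593 * 0.0225 = 0.0706858 m^2
Stand BA = 426 * 0.0706858 = 30.1122 ≈ 30.11 m^2/ha

30.11 m^2/ha


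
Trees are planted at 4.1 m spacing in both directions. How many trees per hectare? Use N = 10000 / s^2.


N = 10000 / 4.1^2 = 10000 / 16.81 = 594.884 ≈ 595 trees/ha

595 trees/ha


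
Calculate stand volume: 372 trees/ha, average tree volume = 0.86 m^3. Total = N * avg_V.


V_stand = 372 * 0.86 = 319.92 ≈ 319.9 m^3/ha

319.9 m^3/ha


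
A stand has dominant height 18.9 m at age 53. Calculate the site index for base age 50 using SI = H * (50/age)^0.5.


50/53 = 0.943396
(0.943396)^0.5 = 0.971286
SI = 18.9 * 0.971286 = 18.3573 ≈ 18.4 m

18.4 m


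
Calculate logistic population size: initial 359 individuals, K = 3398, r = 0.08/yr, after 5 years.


(K - N0)/N0 = (3398 - 359)/359 = 3039/359 = 8.46518
r*t = 0.08 * 5 = 0.4; exp(-0.4) = 0.670320
8.46518 * 0.670320 = 5.67438
1 + 5.67438 = 6.67438
N = 3398 / 6.67438 = 509.111 ≈ 509

509


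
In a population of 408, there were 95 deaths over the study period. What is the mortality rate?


Mortality rate = 95 / 408 = 0.232843 ≈ 0.2328

0.2328


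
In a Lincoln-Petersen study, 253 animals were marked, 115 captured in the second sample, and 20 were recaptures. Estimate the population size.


N = M * C / R = 253 * 115 / 20 = 29095 / 20 = 1454.75 ≈ 1455

1455 individuals


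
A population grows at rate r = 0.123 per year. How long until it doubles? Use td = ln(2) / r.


td = ln(2) / 0.123 = 0.693147 / 0.123 = 5.63534 ≈ 5.6 years

5.6 years


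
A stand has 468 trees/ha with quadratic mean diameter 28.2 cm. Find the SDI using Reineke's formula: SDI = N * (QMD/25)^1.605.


QMD/25 = 28.2/25 = 1.128
(1.128)^1.605 = exp(1.605 * ln(1.128)) = exp(1.605 * 0.120446) = exp(0.193316) = 1.21327
SDI = 468 * 1.21327 = 567.810 ≈ 568

568


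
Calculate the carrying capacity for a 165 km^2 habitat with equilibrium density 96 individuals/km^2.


K = 96 * 165 = 15840 individuals

15840 individuals


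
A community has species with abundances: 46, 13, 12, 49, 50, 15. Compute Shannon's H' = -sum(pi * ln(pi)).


Total N = 46 + 13 + 12 + 49 + 50 + 15 = 185
Per-species terms:
  p = 46/185 = 0.248649; ln(p) = -1.391713; p*ln(p) = 0.248649 * (-1.391713) = -0.346048
  p = 13/185 = 0.070270; ln(p) = -2.655410; p*ln(p) = 0.070270 * (-2.655410) = -0.186596
  p = 12/185 = 0.064865; ln(p) = -2.735447; p*ln(p) = 0.064865 * (-2.735447) = -0.177435
  p = 49/185 = 0.264865; ln(p) = -1.328535; p*ln(p) = 0.264865 * (-1.328535) = -0.351882
  p = 50/185 = 0.270270; ln(p) = -1.308334; p*ln(p) = 0.270270 * (-1.308334) = -0.353603
  p = 15/185 = 0.081081; ln(p) = -2.512307; p*ln(p) = 0.081081 * (-2.512307) = -0.203700
sum(p*ln(p)) = (-0.346048) + (-0.186596) + (-0.177435) + (-0.351882) + (-0.353603) + (-0.203700) = -1.619264
H' = -(-1.619264) = 1.619264 ≈ 1.6193

1.6193


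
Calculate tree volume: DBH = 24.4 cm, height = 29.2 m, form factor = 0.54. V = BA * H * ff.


(D/200)^2 = (24.4/200)^2 = 0.122^2 = 0.014884
BA = 3.141593 * 0.014884 = 0.0467595 m^2
V = 0.0467595 * 29.2 * 0.54 = 0.737304 ≈ 0.737 m^3

0.737 m^3


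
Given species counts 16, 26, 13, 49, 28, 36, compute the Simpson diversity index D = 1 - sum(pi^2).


Total N = 16 + 26 + 13 + 49 + 28 + 36 = 168
Per-species terms:
  p = 16/168 = 0.095238; p^2 = 0.095238^2 = 0.009070
  p = 26/168 = 0.154762; p^2 = 0.154762^2 = 0.023951
  p = 13/168 = 0.077381; p^2 = 0.077381^2 = 0.005988
  p = 49/168 = 0.291667; p^2 = 0.291667^2 = 0.085070
  p = 28/168 = 0.166667; p^2 = 0.166667^2 = 0.027778
  p = 36/168 = 0.214286; p^2 = 0.214286^2 = 0.045918
sum(p^2) = 0.009070 + 0.023951 + 0.005988 + 0.085070 + 0.027778 + 0.045918 = 0.197775
D = 1 - 0.197775 = 0.802225 ≈ 0.8022

0.8022


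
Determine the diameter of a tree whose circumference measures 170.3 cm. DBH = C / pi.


DBH = C / pi = 170.3 / 3.141593 = 54.2082 ≈ 54.21 cm

54.21 cm


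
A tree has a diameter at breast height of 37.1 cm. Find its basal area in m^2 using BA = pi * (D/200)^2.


D/200 = 37.1/200 = 0.1855 m
(D/200)^2 = 0.1855^2 = 0.03441025
BA = 3.141593 * 0.03441025 = 0.108103 ≈ 0.1081 m^2

0.1081 m^2


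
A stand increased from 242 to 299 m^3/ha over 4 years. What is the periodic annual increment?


PAI = (V2 - V1) / period = (299 - 242) / 4 = 57 / 4 = 14.25 m^3/ha/yr

14.25 m^3/ha/yr


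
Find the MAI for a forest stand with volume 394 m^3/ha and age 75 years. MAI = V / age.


MAI = 394 / 75 = 5.2533 ≈ 5.25 m^3/ha/yr

5.25 m^3/ha/yr


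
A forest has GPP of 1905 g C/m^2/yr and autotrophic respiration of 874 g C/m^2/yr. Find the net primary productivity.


NPP = GPP - Ra = 1905 - 874 = 1031 g C/m^2/yr

1031 g C/m^2/yr


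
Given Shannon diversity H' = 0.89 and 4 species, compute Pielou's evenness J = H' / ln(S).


ln(4) = 1.38629
J = H' / ln(S) = 0.89 / 1.38629 = 0.642001 ≈ 0.6420

0.6420


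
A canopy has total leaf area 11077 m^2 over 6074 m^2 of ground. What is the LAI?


LAI = 11077 / 6074 = 1.8237 ≈ 1.82

1.82


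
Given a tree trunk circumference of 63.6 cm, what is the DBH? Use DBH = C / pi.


DBH = C / pi = 63.6 / 3.141593 = 20.2445 ≈ 20.24 cm

20.24 cm


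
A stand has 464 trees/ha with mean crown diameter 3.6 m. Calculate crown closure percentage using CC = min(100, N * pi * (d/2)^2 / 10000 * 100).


(d/2)^2 = (3.6/2)^2 = 1.8^2 = 3.24
Crown area = 3.141593 * 3.24 = 10.1788 m^2
N * area / 10000 * 100 = 464 * 10.1788 / 10000 * 100 = 47.2296
CC = min(100, 47.2296) = 47.2296 ≈ 47.2%

47.2%


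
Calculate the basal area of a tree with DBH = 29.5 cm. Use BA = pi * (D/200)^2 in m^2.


D/200 = 29.5/200 = 0.1475 m
(D/200)^2 = 0.1475^2 = 0.02175625
BA = 3.141593 * 0.02175625 = 0.0683493 ≈ 0.0683 m^2

0.0683 m^2


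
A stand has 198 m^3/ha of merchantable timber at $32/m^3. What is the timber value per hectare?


Value = 198 * 32 = $6336/ha

$6336/ha


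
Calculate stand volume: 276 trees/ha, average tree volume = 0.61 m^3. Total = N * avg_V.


V_stand = 276 * 0.61 = 168.36 ≈ 168.4 m^3/ha

168.4 m^3/ha


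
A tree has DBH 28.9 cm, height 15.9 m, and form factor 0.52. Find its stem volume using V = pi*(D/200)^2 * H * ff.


(D/200)^2 = (28.9/200)^2 = 0.1445^2 = 0.02088025
BA = 3.141593 * 0.02088025 = 0.0655972 m^2
V = 0.0655972 * 15.9 * 0.52 = 0.542358 ≈ 0.542 m^3

0.542 m^3


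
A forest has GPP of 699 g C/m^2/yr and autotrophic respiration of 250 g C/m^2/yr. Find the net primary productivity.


NPP = GPP - Ra = 699 - 250 = 449 g C/m^2/yr

449 g C/m^2/yr


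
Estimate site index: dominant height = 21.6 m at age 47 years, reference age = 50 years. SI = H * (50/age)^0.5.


50/47 = 1.06383
(1.06383)^0.5 = 1.03142
SI = 21.6 * 1.03142 = 22.2787 ≈ 22.3 m

22.3 m


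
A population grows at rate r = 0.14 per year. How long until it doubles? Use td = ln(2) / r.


td = ln(2) / 0.14 = 0.693147 / 0.14 = 4.95105 ≈ 5.0 years

5.0 years


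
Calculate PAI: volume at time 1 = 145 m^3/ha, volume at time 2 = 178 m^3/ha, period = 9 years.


PAI = (V2 - V1) / period = (178 - 145) / 9 = 33 / 9 = 3.6667 ≈ 3.67 m^3/ha/yr

3.67 m^3/ha/yr


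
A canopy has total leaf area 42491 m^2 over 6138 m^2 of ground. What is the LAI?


LAI = 42491 / 6138 = 6.9226 ≈ 6.92

6.92


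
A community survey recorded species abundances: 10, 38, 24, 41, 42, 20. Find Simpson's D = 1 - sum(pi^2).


Total N = 10 + 38 + 24 + 41 + 42 + 20 = 175
Per-species terms:
  p = 10/175 = 0.057143; p^2 = 0.057143^2 = 0.003265
  p = 38/175 = 0.217143; p^2 = 0.217143^2 = 0.047151
  p = 24/175 = 0.137143; p^2 = 0.137143^2 = 0.018808
  p = 41/175 = 0.234286; p^2 = 0.234286^2 = 0.054890
  p = 42/175 = 0.240000; p^2 = 0.240000^2 = 0.057600
  p = 20/175 = 0.114286; p^2 = 0.114286^2 = 0.013061
sum(p^2) = 0.003265 + 0.047151 + 0.018808 + 0.054890 + 0.057600 + 0.013061 = 0.194775
D = 1 - 0.194775 = 0.805225 ≈ 0.8052

0.8052


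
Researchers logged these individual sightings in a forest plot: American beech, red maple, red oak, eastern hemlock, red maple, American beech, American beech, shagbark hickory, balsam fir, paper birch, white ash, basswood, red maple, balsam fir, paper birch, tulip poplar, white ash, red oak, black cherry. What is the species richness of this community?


Total individuals logged = 19
Distinct species (count of individuals): American beech (3), red maple (3), red oak (2), eastern hemlock (1), shagbark hickory (1), balsam fir (2), paper birch (2), white ash (2), basswood (1), tulip poplar (1), black cherry (1)
Species richness = number of distinct species = 11

11


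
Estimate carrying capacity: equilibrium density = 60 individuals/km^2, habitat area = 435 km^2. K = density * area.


K = 60 * 435 = 26100 individuals

26100 individuals


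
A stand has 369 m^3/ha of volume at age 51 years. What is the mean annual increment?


MAI = 369 / 51 = 7.2353 ≈ 7.24 m^3/ha/yr

7.24 m^3/ha/yr


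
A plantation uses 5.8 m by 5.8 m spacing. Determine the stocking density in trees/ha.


N = 10000 / 5.8^2 = 10000 / 33.64 = 297.265 ≈ 297 trees/ha

297 trees/ha


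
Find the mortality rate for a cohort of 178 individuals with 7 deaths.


Mortality rate = 7 / 178 = 0.039326 ≈ 0.0393

0.0393


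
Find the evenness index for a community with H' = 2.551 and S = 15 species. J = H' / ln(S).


ln(15) = 2.70805
J = H' / ln(S) = 2.551 / 2.70805 = 0.942006 ≈ 0.9420

0.9420


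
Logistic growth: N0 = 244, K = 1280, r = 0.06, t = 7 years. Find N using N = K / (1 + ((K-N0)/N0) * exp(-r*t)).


(K - N0)/N0 = (1280 - 244)/244 = 1036/244 = 4.24590
r*t = 0.06 * 7 = 0.42; exp(-0.42) = 0.657047
4.24590 * 0.657047 = 2.78976
1 + 2.78976 = 3.78976
N = 1280 / 3.78976 = 337.752 ≈ 338

338


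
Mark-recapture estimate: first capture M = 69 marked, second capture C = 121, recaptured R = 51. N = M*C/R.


N = M * C / R = 69 * 121 / 51 = 8349 / 51 = 163.71 ≈ 164

164 individuals


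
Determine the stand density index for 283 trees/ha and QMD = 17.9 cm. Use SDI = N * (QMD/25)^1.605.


QMD/25 = 17.9/25 = 0.716
(0.716)^1.605 = exp(1.605 * ln(0.716)) = exp(1.605 * (-0.334075)) = exp(-0.536190) = 0.584973
SDI = 283 * 0.584973 = 165.547 ≈ 166

166


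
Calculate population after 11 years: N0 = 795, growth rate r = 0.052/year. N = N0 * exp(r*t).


r*t = 0.052 * 11 = 0.572
exp(0.572) = 1.77181
N = 795 * 1.77181 = 1408.59 ≈ 1409

1409


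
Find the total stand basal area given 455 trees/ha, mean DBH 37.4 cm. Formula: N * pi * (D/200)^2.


(D/200)^2 = (37.4/200)^2 = 0.187^2 = 0.034969
Individual BA = 3.141593 * 0.034969 = 0.109858 m^2
Stand BA = 455 * 0.109858 = 49.9854 ≈ 49.99 m^2/ha

49.99 m^2/ha


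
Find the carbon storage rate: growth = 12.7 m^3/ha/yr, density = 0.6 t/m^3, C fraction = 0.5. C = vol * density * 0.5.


C = 12.7 * 0.6 * 0.5 = 3.81 t C/ha/yr

3.81 t C/ha/yr


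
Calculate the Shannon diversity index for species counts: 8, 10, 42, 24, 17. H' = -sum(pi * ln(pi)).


Total N = 8 + 10 + 42 + 24 + 17 = 101
Per-species terms:
  p = 8/101 = 0.079208; ln(p) = -2.535678; p*ln(p) = 0.079208 * (-2.535678) = -0.200846
  p = 10/101 = 0.099010; ln(p) = -2.312534; p*ln(p) = 0.099010 * (-2.312534) = -0.228964
  p = 42/101 = 0.415842; ln(p) = -0.877450; p*ln(p) = 0.415842 * (-0.877450) = -0.364881
  p = 24/101 = 0.237624; ln(p) = -1.437066; p*ln(p) = 0.237624 * (-1.437066) = -0.341481
  p = 17/101 = 0.168317; ln(p) = -1.781906; p*ln(p) = 0.168317 * (-1.781906) = -0.299925
sum(p*ln(p)) = (-0.200846) + (-0.228964) + (-0.364881) + (-0.341481) + (-0.299925) = -1.436097
H' = -(-1.436097) = 1.436097 ≈ 1.4361

1.4361


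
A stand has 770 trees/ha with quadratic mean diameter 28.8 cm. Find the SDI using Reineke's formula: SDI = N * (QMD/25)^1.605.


QMD/25 = 28.8/25 = 1.152
(1.152)^1.605 = exp(1.605 * ln(1.152)) = exp(1.605 * 0.141500) = exp(0.227108) = 1.25497
SDI = 770 * 1.25497 = 966.327 ≈ 966

966


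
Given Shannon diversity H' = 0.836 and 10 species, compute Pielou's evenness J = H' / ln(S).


ln(10) = 2.30259
J = H' / ln(S) = 0.836 / 2.30259 = 0.363069 ≈ 0.3631

0.3631


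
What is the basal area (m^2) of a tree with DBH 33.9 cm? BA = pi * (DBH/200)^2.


D/200 = 33.9/200 = 0.1695 m
(D/200)^2 = 0.1695^2 = 0.02873025
BA = 3.141593 * 0.02873025 = 0.0902588 ≈ 0.0903 m^2

0.0903 m^2


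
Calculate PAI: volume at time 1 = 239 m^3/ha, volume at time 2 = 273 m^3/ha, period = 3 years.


PAI = (V2 - V1) / period = (273 - 239) / 3 = 34 / 3 = 11.3333 ≈ 11.33 m^3/ha/yr

11.33 m^3/ha/yr


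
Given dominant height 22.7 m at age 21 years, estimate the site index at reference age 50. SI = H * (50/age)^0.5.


50/21 = 2.38095
(2.38095)^0.5 = 1.54303
SI = 22.7 * 1.54303 = 35.0268 ≈ 35.0 m

35.0 m


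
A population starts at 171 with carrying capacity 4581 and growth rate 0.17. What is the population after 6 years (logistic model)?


(K - N0)/N0 = (4581 - 171)/171 = 4410/171 = 25.7895
r*t = 0.17 * 6 = 1.02; exp(-1.02) = 0.360595
25.7895 * 0.360595 = 9.29956
1 + 9.29956 = 10.2996
N = 4581 / 10.2996 = 444.775 ≈ 445

445


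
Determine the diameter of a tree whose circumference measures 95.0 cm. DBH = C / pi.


DBH = C / pi = 95.0 / 3.141593 = 30.2394 ≈ 30.24 cm

30.24 cm


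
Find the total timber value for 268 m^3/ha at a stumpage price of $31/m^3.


Value = 268 * 31 = $8308/ha

$8308/ha


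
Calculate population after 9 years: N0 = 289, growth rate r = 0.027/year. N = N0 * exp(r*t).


r*t = 0.027 * 9 = 0.243
exp(0.243) = 1.27507
N = 289 * 1.27507 = 368.495 ≈ 368

368


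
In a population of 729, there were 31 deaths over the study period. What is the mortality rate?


Mortality rate = 31 / 729 = 0.042524 ≈ 0.0425

0.0425


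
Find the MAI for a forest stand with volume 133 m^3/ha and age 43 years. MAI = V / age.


MAI = 133 / 43 = 3.0930 ≈ 3.09 m^3/ha/yr

3.09 m^3/ha/yr


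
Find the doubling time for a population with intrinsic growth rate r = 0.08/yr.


td = ln(2) / 0.08 = 0.693147 / 0.08 = 8.66434 ≈ 8.7 years

8.7 years


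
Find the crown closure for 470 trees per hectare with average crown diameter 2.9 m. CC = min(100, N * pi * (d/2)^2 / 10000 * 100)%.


(d/2)^2 = (2.9/2)^2 = 1.45^2 = 2.1025
Crown area = 3.141593 * 2.1025 = 6.60520 m^2
N * area / 10000 * 100 = 470 * 6.60520 / 10000 * 100 = 31.0444
CC = min(100, 31.0444) = 31.0444 ≈ 31.0%

31.0%


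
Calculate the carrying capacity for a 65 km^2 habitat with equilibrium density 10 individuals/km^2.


K = 10 * 65 = 650 individuals

650 individuals


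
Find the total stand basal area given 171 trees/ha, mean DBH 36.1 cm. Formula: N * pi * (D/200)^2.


(D/200)^2 = (36.1/200)^2 = 0.1805^2 = 0.03258025
Individual BA = 3.141593 * 0.03258025 = 0.102354 m^2
Stand BA = 171 * 0.102354 = 17.5025 ≈ 17.50 m^2/ha

17.50 m^2/ha


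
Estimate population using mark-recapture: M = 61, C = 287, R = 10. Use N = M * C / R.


N = M * C / R = 61 * 287 / 10 = 17507 / 10 = 1750.70 ≈ 1751

1751 individuals


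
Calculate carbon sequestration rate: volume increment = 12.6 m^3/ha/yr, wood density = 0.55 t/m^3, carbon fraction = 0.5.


C = 12.6 * 0.55 * 0.5 = 3.465 ≈ 3.47 t C/ha/yr

3.47 t C/ha/yr


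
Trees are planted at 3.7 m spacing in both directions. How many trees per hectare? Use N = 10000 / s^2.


N = 10000 / 3.7^2 = 10000 / 13.69 = 730.460 ≈ 730 trees/ha

730 trees/ha


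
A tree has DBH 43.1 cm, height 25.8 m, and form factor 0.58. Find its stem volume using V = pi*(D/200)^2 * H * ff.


(D/200)^2 = (43.1/200)^2 = 0.2155^2 = 0.04644025
BA = 3.141593 * 0.04644025 = 0.145896 m^2
V = 0.145896 * 25.8 * 0.58 = 2.18319 ≈ 2.183 m^3

2.183 m^3


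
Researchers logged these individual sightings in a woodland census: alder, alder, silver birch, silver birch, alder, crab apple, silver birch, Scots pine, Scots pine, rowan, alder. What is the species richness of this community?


Total individuals logged = 11
Distinct species (count of individuals): alder (4), silver birch (3), crab apple (1), Scots pine (2), rowan (1)
Species richness = number of distinct species = 5

5


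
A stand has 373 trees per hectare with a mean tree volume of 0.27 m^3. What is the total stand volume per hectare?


V_stand = 373 * 0.27 = 100.71 ≈ 100.7 m^3/ha

100.7 m^3/ha


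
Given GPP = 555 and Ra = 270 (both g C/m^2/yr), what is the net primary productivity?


NPP = GPP - Ra = 555 - 270 = 285 g C/m^2/yr

285 g C/m^2/yr


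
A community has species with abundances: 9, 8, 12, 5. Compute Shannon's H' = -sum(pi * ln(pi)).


Total N = 9 + 8 + 12 + 5 = 34
Per-species terms:
  p = 9/34 = 0.264706; ln(p) = -1.329136; p*ln(p) = 0.264706 * (-1.329136) = -0.351830
  p = 8/34 = 0.235294; ln(p) = -1.446919; p*ln(p) = 0.235294 * (-1.446919) = -0.340451
  p = 12/34 = 0.352941; ln(p) = -1.041454; p*ln(p) = 0.352941 * (-1.041454) = -0.367572
  p = 5/34 = 0.147059; ln(p) = -1.916921; p*ln(p) = 0.147059 * (-1.916921) = -0.281900
sum(p*ln(p)) = (-0.351830) + (-0.340451) + (-0.367572) + (-0.281900) = -1.341753
H' = -(-1.341753) = 1.341753 ≈ 1.3418

1.3418


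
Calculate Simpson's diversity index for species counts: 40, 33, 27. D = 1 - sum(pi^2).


Total N = 40 + 33 + 27 = 100
Per-species terms:
  p = 40/100 = 0.400000; p^2 = 0.400000^2 = 0.160000
  p = 33/100 = 0.330000; p^2 = 0.330000^2 = 0.108900
  p = 27/100 = 0.270000; p^2 = 0.270000^2 = 0.072900
sum(p^2) = 0.160000 + 0.108900 + 0.072900 = 0.341800
D = 1 - 0.341800 = 0.658200 ≈ 0.6582

0.6582


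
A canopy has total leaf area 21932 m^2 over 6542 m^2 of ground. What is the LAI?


LAI = 21932 / 6542 = 3.3525 ≈ 3.35

3.35


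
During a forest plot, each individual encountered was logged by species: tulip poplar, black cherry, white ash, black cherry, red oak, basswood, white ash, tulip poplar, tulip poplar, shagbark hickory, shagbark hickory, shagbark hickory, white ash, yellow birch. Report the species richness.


Total individuals logged = 14
Distinct species (count of individuals): tulip poplar (3), black cherry (2), white ash (3), red oak (1), basswood (1), shagbark hickory (3), yellow birch (1)
Species richness = number of distinct species = 7

7


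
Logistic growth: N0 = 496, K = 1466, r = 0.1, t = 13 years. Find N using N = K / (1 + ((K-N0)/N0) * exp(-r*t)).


(K - N0)/N0 = (1466 - 496)/496 = 970/496 = 1.95565
r*t = 0.1 * 13 = 1.3; exp(-1.3) = 0.272532
1.95565 * 0.272532 = 0.532977
1 + 0.532977 = 1.53298
N = 1466 / 1.53298 = 956.307 ≈ 956

956


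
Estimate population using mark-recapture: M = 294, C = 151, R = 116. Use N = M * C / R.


N = M * C / R = 294 * 151 / 116 = 44394 / 116 = 382.71 ≈ 383

383 individuals


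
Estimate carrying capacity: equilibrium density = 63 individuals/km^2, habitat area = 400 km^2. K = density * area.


K = 63 * 400 = 25200 individuals

25200 individuals


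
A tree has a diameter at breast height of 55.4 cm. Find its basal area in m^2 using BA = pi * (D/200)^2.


D/200 = 55.4/200 = 0.277 m
(D/200)^2 = 0.277^2 = 0.076729
BA = 3.141593 * 0.076729 = 0.241051 ≈ 0.2411 m^2

0.2411 m^2


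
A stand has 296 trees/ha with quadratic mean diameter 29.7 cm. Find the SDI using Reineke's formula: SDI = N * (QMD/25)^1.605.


QMD/25 = 29.7/25 = 1.188
(1.188)^1.605 = exp(1.605 * ln(1.188)) = exp(1.605 * 0.172271) = exp(0.276495) = 1.31850
SDI = 296 * 1.31850 = 390.276 ≈ 390

390


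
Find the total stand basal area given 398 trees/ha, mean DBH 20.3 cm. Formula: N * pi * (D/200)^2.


(D/200)^2 = (20.3/200)^2 = 0.1015^2 = 0.01030225
Individual BA = 3.141593 * 0.01030225 = 0.0323655 m^2
Stand BA = 398 * 0.0323655 = 12.8815 ≈ 12.88 m^2/ha

12.88 m^2/ha


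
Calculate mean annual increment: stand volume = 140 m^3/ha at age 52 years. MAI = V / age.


MAI = 140 / 52 = 2.6923 ≈ 2.69 m^3/ha/yr

2.69 m^3/ha/yr


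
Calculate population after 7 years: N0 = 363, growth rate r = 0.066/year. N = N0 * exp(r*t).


r*t = 0.066 * 7 = 0.462
exp(0.462) = 1.58725
N = 363 * 1.58725 = 576.172 ≈ 576

576


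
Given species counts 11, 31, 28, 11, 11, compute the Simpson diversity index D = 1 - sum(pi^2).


Total N = 11 + 31 + 28 + 11 + 11 = 92
Per-species terms:
  p = 11/92 = 0.119565; p^2 = 0.119565^2 = 0.014296
  p = 31/92 = 0.336957; p^2 = 0.336957^2 = 0.113540
  p = 28/92 = 0.304348; p^2 = 0.304348^2 = 0.092628
  p = 11/92 = 0.119565; p^2 = 0.119565^2 = 0.014296
  p = 11/92 = 0.119565; p^2 = 0.119565^2 = 0.014296
sum(p^2) = 0.014296 + 0.113540 + 0.092628 + 0.014296 + 0.014296 = 0.249056
D = 1 - 0.249056 = 0.750944 ≈ 0.7509

0.7509


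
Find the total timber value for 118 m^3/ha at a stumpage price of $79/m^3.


Value = 118 * 79 = $9322/ha

$9322/ha


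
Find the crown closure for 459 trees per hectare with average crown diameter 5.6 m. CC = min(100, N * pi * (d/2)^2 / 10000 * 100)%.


(d/2)^2 = (5.6/2)^2 = 2.8^2 = 7.84
Crown area = 3.141593 * 7.84 = 24.6301 m^2
N * area / 10000 * 100 = 459 * 24.6301 / 10000 * 100 = 113.052
CC = min(100, 113.052) = 100%

100%


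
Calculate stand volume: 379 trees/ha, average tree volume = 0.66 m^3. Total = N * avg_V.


V_stand = 379 * 0.66 = 250.14 ≈ 250.1 m^3/ha

250.1 m^3/ha


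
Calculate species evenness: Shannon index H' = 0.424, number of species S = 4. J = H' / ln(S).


ln(4) = 1.38629
J = H' / ln(S) = 0.424 / 1.38629 = 0.305852 ≈ 0.3059

0.3059


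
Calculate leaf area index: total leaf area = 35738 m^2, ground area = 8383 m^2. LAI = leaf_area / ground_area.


LAI = 35738 / 8383 = 4.2632 ≈ 4.26

4.26


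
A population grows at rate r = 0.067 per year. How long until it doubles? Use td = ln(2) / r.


td = ln(2) / 0.067 = 0.693147 / 0.067 = 10.3455 ≈ 10.3 years

10.3 years


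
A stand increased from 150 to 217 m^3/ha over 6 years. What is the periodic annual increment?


PAI = (V2 - V1) / period = (217 - 150) / 6 = 67 / 6 = 11.1667 ≈ 11.17 m^3/ha/yr

11.17 m^3/ha/yr


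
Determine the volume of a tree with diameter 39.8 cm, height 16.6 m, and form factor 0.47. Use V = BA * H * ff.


(D/200)^2 = (39.8/200)^2 = 0.199^2 = 0.039601
BA = 3.141593 * 0.039601 = 0.124410 m^2
V = 0.124410 * 16.6 * 0.47 = 0.970647 ≈ 0.971 m^3

0.971 m^3


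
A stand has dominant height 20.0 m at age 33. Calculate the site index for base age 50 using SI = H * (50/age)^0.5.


50/33 = 1.51515
(1.51515)^0.5 = 1.23091
SI = 20.0 * 1.23091 = 24.6182 ≈ 24.6 m

24.6 m


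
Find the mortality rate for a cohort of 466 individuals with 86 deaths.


Mortality rate = 86 / 466 = 0.184549 ≈ 0.1845

0.1845


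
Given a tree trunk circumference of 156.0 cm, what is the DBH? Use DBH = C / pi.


DBH = C / pi = 156.0 / 3.141593 = 49.6563 ≈ 49.66 cm

49.66 cm


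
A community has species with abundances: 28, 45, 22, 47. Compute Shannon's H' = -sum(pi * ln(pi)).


Total N = 28 + 45 + 22 + 47 = 142
Per-species terms:
  p = 28/142 = 0.197183; ln(p) = -1.623623; p*ln(p) = 0.197183 * (-1.623623) = -0.320151
  p = 45/142 = 0.316901; ln(p) = -1.149166; p*ln(p) = 0.316901 * (-1.149166) = -0.364172
  p = 22/142 = 0.154930; ln(p) = -1.864782; p*ln(p) = 0.154930 * (-1.864782) = -0.288911
  p = 47/142 = 0.330986; ln(p) = -1.105679; p*ln(p) = 0.330986 * (-1.105679) = -0.365964
sum(p*ln(p)) = (-0.320151) + (-0.364172) + (-0.288911) + (-0.365964) = -1.339198
H' = -(-1.339198) = 1.339198 ≈ 1.3392

1.3392


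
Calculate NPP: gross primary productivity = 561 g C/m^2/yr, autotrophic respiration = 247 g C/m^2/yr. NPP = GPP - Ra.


NPP = GPP - Ra = 561 - 247 = 314 g C/m^2/yr

314 g C/m^2/yr


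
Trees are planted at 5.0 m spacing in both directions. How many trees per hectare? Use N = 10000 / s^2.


N = 10000 / 5.0^2 = 10000 / 25 = 400.000 ≈ 400 trees/ha

400 trees/ha


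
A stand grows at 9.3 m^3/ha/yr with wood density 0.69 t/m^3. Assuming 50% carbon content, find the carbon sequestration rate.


C = 9.3 * 0.69 * 0.5 = 3.2085 ≈ 3.21 t C/ha/yr

3.21 t C/ha/yr


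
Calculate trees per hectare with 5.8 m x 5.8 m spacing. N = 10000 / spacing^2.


N = 10000 / 5.8^2 = 10000 / 33.64 = 297.265 ≈ 297 trees/ha

297 trees/ha


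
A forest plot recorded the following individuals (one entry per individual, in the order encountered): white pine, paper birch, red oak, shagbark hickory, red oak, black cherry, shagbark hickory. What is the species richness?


Total individuals logged = 7
Distinct species (count of individuals): white pine (1), paper birch (1), red oak (2), shagbark hickory (2), black cherry (1)
Species richness = number of distinct species = 5

5


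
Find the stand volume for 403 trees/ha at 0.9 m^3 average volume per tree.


V_stand = 403 * 0.9 = 362.7 m^3/ha

362.7 m^3/ha


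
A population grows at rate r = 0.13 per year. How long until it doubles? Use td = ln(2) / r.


td = ln(2) / 0.13 = 0.693147 / 0.13 = 5.33190 ≈ 5.3 years

5.3 years


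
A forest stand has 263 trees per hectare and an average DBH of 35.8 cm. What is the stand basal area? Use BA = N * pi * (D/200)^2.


(D/200)^2 = (35.8/200)^2 = 0.179^2 = 0.032041
Individual BA = 3.141593 * 0.032041 = 0.100660 m^2
Stand BA = 263 * 0.100660 = 26.4736 ≈ 26.47 m^2/ha

26.47 m^2/ha


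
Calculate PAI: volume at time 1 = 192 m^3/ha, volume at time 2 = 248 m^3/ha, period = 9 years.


PAI = (V2 - V1) / period = (248 - 192) / 9 = 56 / 9 = 6.2222 ≈ 6.22 m^3/ha/yr

6.22 m^3/ha/yr


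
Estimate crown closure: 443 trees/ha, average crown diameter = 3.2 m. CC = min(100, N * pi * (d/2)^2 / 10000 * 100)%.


(d/2)^2 = (3.2/2)^2 = 1.6^2 = 2.56
Crown area = 3.141593 * 2.56 = 8.04248 m^2
N * area / 10000 * 100 = 443 * 8.04248 / 10000 * 100 = 35.6282
CC = min(100, 35.6282) = 35.6282 ≈ 35.6%

35.6%


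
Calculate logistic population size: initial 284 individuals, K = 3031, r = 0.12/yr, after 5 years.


(K - N0)/N0 = (3031 - 284)/284 = 2747/284 = 9.67254
r*t = 0.12 * 5 = 0.6; exp(-0.6) = 0.548812
9.67254 * 0.548812 = 5.30841
1 + 5.30841 = 6.30841
N = 3031 / 6.30841 = 480.470 ≈ 480

480


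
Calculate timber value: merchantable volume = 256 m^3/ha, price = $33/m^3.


Value = 256 * 33 = $8448/ha

$8448/ha


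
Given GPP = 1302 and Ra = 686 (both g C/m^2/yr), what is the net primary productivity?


NPP = GPP - Ra = 1302 - 686 = 616 g C/m^2/yr

616 g C/m^2/yr


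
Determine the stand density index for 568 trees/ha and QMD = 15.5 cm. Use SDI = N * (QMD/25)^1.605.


QMD/25 = 15.5/25 = 0.62
(0.62)^1.605 = exp(1.605 * ln(0.62)) = exp(1.605 * (-0.478036)) = exp(-0.767248) = 0.464289
SDI = 568 * 0.464289 = 263.716 ≈ 264

264


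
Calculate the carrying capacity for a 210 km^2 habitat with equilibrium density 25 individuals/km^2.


K = 25 * 210 = 5250 individuals

5250 individuals


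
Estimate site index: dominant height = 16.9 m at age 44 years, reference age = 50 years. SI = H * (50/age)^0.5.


50/44 = 1.13636
(1.13636)^0.5 = 1.06600
SI = 16.9 * 1.06600 = 18.0154 ≈ 18.0 m

18.0 m


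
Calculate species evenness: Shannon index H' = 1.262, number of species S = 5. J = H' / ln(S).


ln(5) = 1.60944
J = H' / ln(S) = 1.262 / 1.60944 = 0.784124 ≈ 0.7841

0.7841


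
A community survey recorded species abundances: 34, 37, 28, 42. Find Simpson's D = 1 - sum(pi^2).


Total N = 34 + 37 + 28 + 42 = 141
Per-species terms:
  p = 34/141 = 0.241135; p^2 = 0.241135^2 = 0.058146
  p = 37/141 = 0.262411; p^2 = 0.262411^2 = 0.068860
  p = 28/141 = 0.198582; p^2 = 0.198582^2 = 0.039435
  p = 42/141 = 0.297872; p^2 = 0.297872^2 = 0.088728
sum(p^2) = 0.058146 + 0.068860 + 0.039435 + 0.088728 = 0.255169
D = 1 - 0.255169 = 0.744831 ≈ 0.7448

0.7448


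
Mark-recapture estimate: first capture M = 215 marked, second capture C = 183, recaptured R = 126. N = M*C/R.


N = M * C / R = 215 * 183 / 126 = 39345 / 126 = 312.26 ≈ 312

312 individuals


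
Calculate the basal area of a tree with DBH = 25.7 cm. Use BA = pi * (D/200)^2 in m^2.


D/200 = 25.7/200 = 0.1285 m
(D/200)^2 = 0.1285^2 = 0.01651225
BA = 3.141593 * 0.01651225 = 0.0518748 ≈ 0.0519 m^2

0.0519 m^2


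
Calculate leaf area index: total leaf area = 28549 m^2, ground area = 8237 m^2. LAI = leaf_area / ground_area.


LAI = 28549 / 8237 = 3.4659 ≈ 3.47

3.47


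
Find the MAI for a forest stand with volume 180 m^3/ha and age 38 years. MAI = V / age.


MAI = 180 / 38 = 4.7368 ≈ 4.74 m^3/ha/yr

4.74 m^3/ha/yr


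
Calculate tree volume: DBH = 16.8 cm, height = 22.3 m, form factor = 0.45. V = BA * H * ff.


(D/200)^2 = (16.8/200)^2 = 0.084^2 = 0.007056
BA = 3.141593 * 0.007056 = 0.0221671 m^2
V = 0.0221671 * 22.3 * 0.45 = 0.222447 ≈ 0.222 m^3

0.222 m^3


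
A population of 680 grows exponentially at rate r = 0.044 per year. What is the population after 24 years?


r*t = 0.044 * 24 = 1.056
exp(1.056) = 2.87485
N = 680 * 2.87485 = 1954.90 ≈ 1955

1955


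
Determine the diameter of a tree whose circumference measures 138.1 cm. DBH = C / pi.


DBH = C / pi = 138.1 / 3.141593 = 43.9586 ≈ 43.96 cm

43.96 cm


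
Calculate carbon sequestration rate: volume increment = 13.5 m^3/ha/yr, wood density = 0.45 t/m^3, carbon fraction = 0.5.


C = 13.5 * 0.45 * 0.5 = 3.0375 ≈ 3.04 t C/ha/yr

3.04 t C/ha/yr


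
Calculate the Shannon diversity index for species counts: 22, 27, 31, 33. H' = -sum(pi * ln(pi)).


Total N = 22 + 27 + 31 + 33 = 113
Per-species terms:
  p = 22/113 = 0.194690; ln(p) = -1.636347; p*ln(p) = 0.194690 * (-1.636347) = -0.318580
  p = 27/113 = 0.238938; ln(p) = -1.431551; p*ln(p) = 0.238938 * (-1.431551) = -0.342052
  p = 31/113 = 0.274336; ln(p) = -1.293402; p*ln(p) = 0.274336 * (-1.293402) = -0.354827
  p = 33/113 = 0.292035; ln(p) = -1.230882; p*ln(p) = 0.292035 * (-1.230882) = -0.359461
sum(p*ln(p)) = (-0.318580) + (-0.342052) + (-0.354827) + (-0.359461) = -1.374920
H' = -(-1.374920) = 1.374920 ≈ 1.3749

1.3749


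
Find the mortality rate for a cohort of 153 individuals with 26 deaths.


Mortality rate = 26 / 153 = 0.169935 ≈ 0.1699

0.1699


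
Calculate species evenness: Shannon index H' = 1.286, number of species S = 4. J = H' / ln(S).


ln(4) = 1.38629
J = H' / ln(S) = 1.286 / 1.38629 = 0.927656 ≈ 0.9277

0.9277


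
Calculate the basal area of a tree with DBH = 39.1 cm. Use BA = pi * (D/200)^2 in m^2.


D/200 = 39.1/200 = 0.1955 m
(D/200)^2 = 0.1955^2 = 0.03822025
BA = 3.141593 * 0.03822025 = 0.120072 ≈ 0.1201 m^2

0.1201 m^2


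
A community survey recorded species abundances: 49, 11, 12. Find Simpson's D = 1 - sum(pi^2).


Total N = 49 + 11 + 12 = 72
Per-species terms:
  p = 49/72 = 0.680556; p^2 = 0.680556^2 = 0.463156
  p = 11/72 = 0.152778; p^2 = 0.152778^2 = 0.023341
  p = 12/72 = 0.166667; p^2 = 0.166667^2 = 0.027778
sum(p^2) = 0.463156 + 0.023341 + 0.027778 = 0.514275
D = 1 - 0.514275 = 0.485725 ≈ 0.4857

0.4857


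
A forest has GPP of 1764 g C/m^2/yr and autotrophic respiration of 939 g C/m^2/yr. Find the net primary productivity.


NPP = GPP - Ra = 1764 - 939 = 825 g C/m^2/yr

825 g C/m^2/yr


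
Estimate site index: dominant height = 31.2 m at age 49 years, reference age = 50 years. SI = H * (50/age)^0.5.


50/49 = 1.02041
(1.02041)^0.5 = 1.01015
SI = 31.2 * 1.01015 = 31.5167 ≈ 31.5 m

31.5 m


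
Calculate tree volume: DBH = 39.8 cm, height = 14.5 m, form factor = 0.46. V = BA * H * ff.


(D/200)^2 = (39.8/200)^2 = 0.199^2 = 0.039601
BA = 3.141593 * 0.039601 = 0.124410 m^2
V = 0.124410 * 14.5 * 0.46 = 0.829815 ≈ 0.830 m^3

0.830 m^3


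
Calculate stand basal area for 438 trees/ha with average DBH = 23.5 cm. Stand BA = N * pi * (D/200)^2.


(D/200)^2 = (23.5/200)^2 = 0.1175^2 = 0.01380625
Individual BA = 3.141593 * 0.01380625 = 0.0433736 m^2
Stand BA = 438 * 0.0433736 = 18.9976 ≈ 19.00 m^2/ha

19.00 m^2/ha


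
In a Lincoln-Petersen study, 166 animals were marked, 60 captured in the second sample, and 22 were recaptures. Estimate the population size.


N = M * C / R = 166 * 60 / 22 = 9960 / 22 = 452.73 ≈ 453

453 individuals


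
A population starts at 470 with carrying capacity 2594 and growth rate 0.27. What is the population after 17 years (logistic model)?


(K - N0)/N0 = (2594 - 470)/470 = 2124/470 = 4.51915
r*t = 0.27 * 17 = 4.59; exp(-4.59) = 0.0101529
4.51915 * 0.0101529 = 0.0458825
1 + 0.0458825 = 1.04588
N = 2594 / 1.04588 = 2480.21 ≈ 2480

2480


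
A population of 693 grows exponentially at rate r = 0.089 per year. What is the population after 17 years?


r*t = 0.089 * 17 = 1.513
exp(1.513) = 4.54033
N = 693 * 4.54033 = 3146.45 ≈ 3146

3146


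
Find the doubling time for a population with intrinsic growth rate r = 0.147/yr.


td = ln(2) / 0.147 = 0.693147 / 0.147 = 4.71529 ≈ 4.7 years

4.7 years


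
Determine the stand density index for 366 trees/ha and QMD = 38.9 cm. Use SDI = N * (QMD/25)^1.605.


QMD/25 = 38.9/25 = 1.556
(1.556)^1.605 = exp(1.605 * ln(1.556)) = exp(1.605 * 0.442118) = exp(0.709599) = 2.03318
SDI = 366 * 2.03318 = 744.144 ≈ 744

744


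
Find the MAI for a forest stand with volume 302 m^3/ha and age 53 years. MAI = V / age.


MAI = 302 / 53 = 5.6981 ≈ 5.70 m^3/ha/yr

5.70 m^3/ha/yr


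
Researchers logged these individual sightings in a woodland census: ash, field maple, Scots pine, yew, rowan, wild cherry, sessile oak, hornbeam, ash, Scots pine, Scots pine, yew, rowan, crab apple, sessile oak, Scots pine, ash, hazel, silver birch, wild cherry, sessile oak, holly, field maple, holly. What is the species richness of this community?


Total individuals logged = 24
Distinct species (count of individuals): ash (3), field maple (2), Scots pine (4), yew (2), rowan (2), wild cherry (2), sessile oak (3), hornbeam (1), crab apple (1), hazel (1), silver birch (1), holly (2)
Species richness = number of distinct species = 12

12


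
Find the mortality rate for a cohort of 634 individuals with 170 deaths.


Mortality rate = 170 / 634 = 0.268139 ≈ 0.2681

0.2681


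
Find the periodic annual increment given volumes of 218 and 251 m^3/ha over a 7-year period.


PAI = (V2 - V1) / period = (251 - 218) / 7 = 33 / 7 = 4.7143 ≈ 4.71 m^3/ha/yr

4.71 m^3/ha/yr


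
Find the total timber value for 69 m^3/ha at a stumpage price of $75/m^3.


Value = 69 * 75 = $5175/ha

$5175/ha


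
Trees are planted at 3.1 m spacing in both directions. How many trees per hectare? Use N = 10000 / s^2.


N = 10000 / 3.1^2 = 10000 / 9.61 = 1040.58 ≈ 1041 trees/ha

1041 trees/ha


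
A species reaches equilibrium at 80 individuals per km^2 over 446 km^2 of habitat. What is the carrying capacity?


K = 80 * 446 = 35680 individuals

35680 individuals


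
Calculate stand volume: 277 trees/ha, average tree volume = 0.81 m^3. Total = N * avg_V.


V_stand = 277 * 0.81 = 224.37 ≈ 224.4 m^3/ha

224.4 m^3/ha


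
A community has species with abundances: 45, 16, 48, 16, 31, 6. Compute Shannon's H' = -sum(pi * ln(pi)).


Total N = 45 + 16 + 48 + 16 + 31 + 6 = 162
Per-species terms:
  p = 45/162 = 0.277778; ln(p) = -1.280933; p*ln(p) = 0.277778 * (-1.280933) = -0.355815
  p = 16/162 = 0.098765; ln(p) = -2.315012; p*ln(p) = 0.098765 * (-2.315012) = -0.228642
  p = 48/162 = 0.296296; ln(p) = -1.216396; p*ln(p) = 0.296296 * (-1.216396) = -0.360413
  p = 16/162 = 0.098765; ln(p) = -2.315012; p*ln(p) = 0.098765 * (-2.315012) = -0.228642
  p = 31/162 = 0.191358; ln(p) = -1.653609; p*ln(p) = 0.191358 * (-1.653609) = -0.316431
  p = 6/162 = 0.037037; ln(p) = -3.295838; p*ln(p) = 0.037037 * (-3.295838) = -0.122068
sum(p*ln(p)) = (-0.355815) + (-0.228642) + (-0.360413) + (-0.228642) + (-0.316431) + (-0.122068) = -1.612011
H' = -(-1.612011) = 1.612011 ≈ 1.6120

1.6120


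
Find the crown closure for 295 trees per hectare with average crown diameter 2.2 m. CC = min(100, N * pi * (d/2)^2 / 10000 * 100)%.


(d/2)^2 = (2.2/2)^2 = 1.1^2 = 1.21
Crown area = 3.141593 * 1.21 = 3.80133 m^2
N * area / 10000 * 100 = 295 * 3.80133 / 10000 * 100 = 11.2139
CC = min(100, 11.2139) = 11.2139 ≈ 11.2%

11.2%


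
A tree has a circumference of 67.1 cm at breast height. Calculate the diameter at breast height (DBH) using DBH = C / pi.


DBH = C / pi = 67.1 / 3.141593 = 21.3586 ≈ 21.36 cm

21.36 cm


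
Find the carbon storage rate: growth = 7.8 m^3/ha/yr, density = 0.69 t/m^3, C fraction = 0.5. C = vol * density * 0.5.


C = 7.8 * 0.69 * 0.5 = 2.691 ≈ 2.69 t C/ha/yr

2.69 t C/ha/yr


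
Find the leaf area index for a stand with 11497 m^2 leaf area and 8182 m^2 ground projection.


LAI = 11497 / 8182 = 1.4052 ≈ 1.41

1.41


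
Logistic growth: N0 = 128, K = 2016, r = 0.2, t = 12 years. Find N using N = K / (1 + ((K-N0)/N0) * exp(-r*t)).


(K - N0)/N0 = (2016 - 128)/128 = 1888/128 = 14.7500
r*t = 0.2 * 12 = 2.4; exp(-2.4) = 0.0907180
14.7500 * 0.0907180 = 1.33809
1 + 1.33809 = 2.33809
N = 2016 / 2.33809 = 862.242 ≈ 862

862


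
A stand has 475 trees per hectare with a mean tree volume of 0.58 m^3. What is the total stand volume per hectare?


V_stand = 475 * 0.58 = 275.5 m^3/ha

275.5 m^3/ha


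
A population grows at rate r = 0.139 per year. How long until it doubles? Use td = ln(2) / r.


td = ln(2) / 0.139 = 0.693147 / 0.139 = 4.98667 ≈ 5.0 years

5.0 years


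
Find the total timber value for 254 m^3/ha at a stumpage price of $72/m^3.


Value = 254 * 72 = $18288/ha

$18288/ha


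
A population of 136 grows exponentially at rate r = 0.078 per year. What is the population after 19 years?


r*t = 0.078 * 19 = 1.482
exp(1.482) = 4.40174
N = 136 * 4.40174 = 598.637 ≈ 599

599


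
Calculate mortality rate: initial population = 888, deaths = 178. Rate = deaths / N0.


Mortality rate = 178 / 888 = 0.200450 ≈ 0.2005

0.2005


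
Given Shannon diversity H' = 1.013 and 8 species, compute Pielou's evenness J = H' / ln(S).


ln(8) = 2.07944
J = H' / ln(S) = 1.013 / 2.07944 = 0.487150 ≈ 0.4872

0.4872


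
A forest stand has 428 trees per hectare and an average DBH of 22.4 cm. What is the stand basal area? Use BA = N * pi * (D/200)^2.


(D/200)^2 = (22.4/200)^2 = 0.112^2 = 0.012544
Individual BA = 3.141593 * 0.012544 = 0.0394081 m^2
Stand BA = 428 * 0.0394081 = 16.8667 ≈ 16.87 m^2/ha

16.87 m^2/ha
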